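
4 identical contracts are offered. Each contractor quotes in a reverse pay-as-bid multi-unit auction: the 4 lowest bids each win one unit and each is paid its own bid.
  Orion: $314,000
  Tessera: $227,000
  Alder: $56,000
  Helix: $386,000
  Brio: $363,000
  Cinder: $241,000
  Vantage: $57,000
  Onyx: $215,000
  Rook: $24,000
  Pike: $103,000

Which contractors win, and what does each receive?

Rook $24,000, Alder $56,000, Vantage $57,000, Pike $103,000

Bids ranked low→high: 24,000 (Rook), 56,000 (Alder), 57,000 (Vantage), 103,000 (Pike), 215,000 (Onyx), 227,000 (Tessera), …
Winners (4 units): Rook, Alder, Vantage, Pike.
Each winner is paid its own bid: Rook $24,000, Alder $56,000, Vantage $57,000, Pike $103,000.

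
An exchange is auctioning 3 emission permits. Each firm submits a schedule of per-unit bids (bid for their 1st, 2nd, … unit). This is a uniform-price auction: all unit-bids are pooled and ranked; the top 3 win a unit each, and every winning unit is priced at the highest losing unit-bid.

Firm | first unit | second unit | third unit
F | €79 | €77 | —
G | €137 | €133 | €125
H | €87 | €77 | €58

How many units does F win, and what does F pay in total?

F: 0 units, pays €0

Pooled unit-bids ranked (top 3): 137 (G-1), 133 (G-2), 125 (G-3)
The (k+1)-th unit-bid is €87.
F wins 0 unit(s) at €87 each.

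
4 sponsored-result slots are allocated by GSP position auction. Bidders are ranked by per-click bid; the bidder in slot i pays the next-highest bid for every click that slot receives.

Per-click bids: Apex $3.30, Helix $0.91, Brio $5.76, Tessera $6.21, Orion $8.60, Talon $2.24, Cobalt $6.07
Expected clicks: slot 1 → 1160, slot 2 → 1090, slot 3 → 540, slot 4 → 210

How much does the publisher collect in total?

Total revenue: $17623.30

Sorting advertisers: $8.60 (Orion) > $6.21 (Tessera) > $6.07 (Cobalt) > $5.76 (Brio) > $3.30 (Apex) > …
Slot 1: Orion pays $6.21 × 1160 = $7203.60
Slot 2: Tessera pays $6.07 × 1090 = $6616.30
Slot 3: Cobalt pays $5.76 × 540 = $3110.40
Slot 4: Brio pays $3.30 × 210 = $693.00
Total = $17623.30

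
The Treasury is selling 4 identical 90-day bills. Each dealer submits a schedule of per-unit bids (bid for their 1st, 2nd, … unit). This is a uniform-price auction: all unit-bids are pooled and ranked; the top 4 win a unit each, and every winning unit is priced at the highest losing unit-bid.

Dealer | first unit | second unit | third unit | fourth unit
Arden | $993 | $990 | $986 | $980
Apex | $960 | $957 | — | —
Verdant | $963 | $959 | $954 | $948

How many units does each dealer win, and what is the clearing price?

Pooled unit-bids ranked (top 4): 993 (Arden-1), 990 (Arden-2), 986 (Arden-3), 980 (Arden-4)
First bid not allocated: $963.
Allocation: Arden 4.

Arden 4; clearing price $963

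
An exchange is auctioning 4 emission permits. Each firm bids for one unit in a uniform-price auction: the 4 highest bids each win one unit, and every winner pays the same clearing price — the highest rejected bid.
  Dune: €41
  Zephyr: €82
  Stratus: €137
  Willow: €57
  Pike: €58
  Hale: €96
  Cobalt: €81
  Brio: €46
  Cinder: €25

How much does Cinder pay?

Ordering the bids: 137 (Stratus), 96 (Hale), 82 (Zephyr), 81 (Cobalt), 58 (Pike), 57 (Willow), …
The 4 highest are Stratus, Hale, Zephyr, Cobalt.
Highest unsuccessful bid: €58 → clearing price.
Cinder does not win → pays €0.

Cinder pays €0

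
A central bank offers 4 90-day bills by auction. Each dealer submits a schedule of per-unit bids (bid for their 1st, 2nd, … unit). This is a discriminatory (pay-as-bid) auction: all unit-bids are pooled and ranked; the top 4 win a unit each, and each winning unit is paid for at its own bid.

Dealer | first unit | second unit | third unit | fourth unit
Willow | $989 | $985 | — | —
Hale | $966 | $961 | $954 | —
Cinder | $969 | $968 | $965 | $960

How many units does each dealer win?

Cinder 2, Willow 2

Pooled unit-bids ranked (top 4): 989 (Willow-1), 985 (Willow-2), 969 (Cinder-1), 968 (Cinder-2)
Next rejected bid: $966 (not a price — pay-as-bid).
Allocation: Cinder 2, Willow 2.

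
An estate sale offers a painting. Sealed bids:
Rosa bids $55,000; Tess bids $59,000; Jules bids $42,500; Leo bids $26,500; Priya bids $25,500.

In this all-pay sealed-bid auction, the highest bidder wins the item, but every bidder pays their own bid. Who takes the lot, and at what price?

Sorting bids: 59,000 (Tess) > 55,000 (Rosa) > 42,500 (Jules) > 26,500 (Leo) > 25,500 (Priya)
Tess wins with the top bid; all bids are sunk regardless.

Tess pays $59,000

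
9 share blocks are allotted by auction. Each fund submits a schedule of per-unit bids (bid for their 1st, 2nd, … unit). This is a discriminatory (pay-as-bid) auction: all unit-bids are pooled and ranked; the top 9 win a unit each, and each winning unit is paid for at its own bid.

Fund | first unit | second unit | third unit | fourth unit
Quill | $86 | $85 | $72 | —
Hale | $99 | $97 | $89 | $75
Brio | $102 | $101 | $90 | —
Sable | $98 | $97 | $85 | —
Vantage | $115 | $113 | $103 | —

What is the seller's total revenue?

Pooled unit-bids ranked (top 9): 115 (Vantage-1), 113 (Vantage-2), 103 (Vantage-3), 102 (Brio-1), 101 (Brio-2), 99 (Hale-1), 98 (Sable-1), 97 (Hale-2), 97 (Sable-2)
Next rejected bid: $90 (not a price — pay-as-bid).
Each winning unit pays its own bid.
Revenue = 115 + 113 + 103 + 102 + 101 + 99 + 98 + 97 + 97 = $925.

Total revenue: $925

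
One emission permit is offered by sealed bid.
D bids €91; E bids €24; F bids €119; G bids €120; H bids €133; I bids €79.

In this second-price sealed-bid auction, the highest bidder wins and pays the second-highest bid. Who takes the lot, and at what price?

Rule: the highest bidder wins and pays the second-highest bid.
Bids ranked: 133 (H) > 120 (G) > 119 (F) > 91 (D) > 79 (I) > 24 (E)
H is highest; pays the second-highest bid, €120.

H pays €120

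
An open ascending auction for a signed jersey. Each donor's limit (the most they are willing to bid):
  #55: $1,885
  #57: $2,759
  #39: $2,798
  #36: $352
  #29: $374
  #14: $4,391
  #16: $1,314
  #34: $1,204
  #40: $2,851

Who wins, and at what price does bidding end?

Limits ranked: 4,391 (#14) > 2,851 (#40) > 2,798 (#39) > 2,759 (#57) > 1,885 (#55) > 1,314 (#16) > …
#40 is the last rival to drop out, at $2,851; #14 remains and wins at that price.

#14 wins at $2,851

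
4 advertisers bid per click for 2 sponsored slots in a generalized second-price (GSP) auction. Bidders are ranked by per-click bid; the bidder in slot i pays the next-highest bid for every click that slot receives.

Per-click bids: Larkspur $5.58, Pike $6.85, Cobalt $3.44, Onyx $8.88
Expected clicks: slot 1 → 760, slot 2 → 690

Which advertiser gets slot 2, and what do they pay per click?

Ranked by bid: $8.88 (Onyx) > $6.85 (Pike) > $5.58 (Larkspur) > …
Slot 2 goes to the second-ranked bidder, Pike, who pays the next bid down: $5.58/click.

Pike; $5.58 per click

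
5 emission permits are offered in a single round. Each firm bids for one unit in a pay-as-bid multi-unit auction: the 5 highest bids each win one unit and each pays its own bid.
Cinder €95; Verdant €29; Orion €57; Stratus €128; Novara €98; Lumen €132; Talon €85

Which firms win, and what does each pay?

Lumen €132, Stratus €128, Novara €98, Cinder €95, Talon €85

Ordering the bids: 132 (Lumen), 128 (Stratus), 98 (Novara), 95 (Cinder), 85 (Talon), 57 (Orion), 29 (Verdant)
The 5 highest are Lumen, Stratus, Novara, Cinder, Talon.
Each winner pays its own bid: Lumen €132, Stratus €128, Novara €98, Cinder €95, Talon €85.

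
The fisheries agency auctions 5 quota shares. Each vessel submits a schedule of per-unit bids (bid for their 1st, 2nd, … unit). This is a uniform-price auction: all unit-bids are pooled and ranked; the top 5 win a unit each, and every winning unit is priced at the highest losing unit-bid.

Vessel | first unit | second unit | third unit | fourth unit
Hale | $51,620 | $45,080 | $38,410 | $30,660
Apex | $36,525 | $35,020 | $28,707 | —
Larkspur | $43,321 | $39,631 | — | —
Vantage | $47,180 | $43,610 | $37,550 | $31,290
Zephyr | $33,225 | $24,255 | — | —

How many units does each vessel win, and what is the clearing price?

All unit-bids, highest first — top 5: 51,620 (Hale-1), 47,180 (Vantage-1), 45,080 (Hale-2), 43,610 (Vantage-2), 43,321 (Larkspur-1)
The (k+1)-th unit-bid is $39,631.
Allocation: Hale 2, Larkspur 1, Vantage 2.

Hale 2, Larkspur 1, Vantage 2; clearing price $39,631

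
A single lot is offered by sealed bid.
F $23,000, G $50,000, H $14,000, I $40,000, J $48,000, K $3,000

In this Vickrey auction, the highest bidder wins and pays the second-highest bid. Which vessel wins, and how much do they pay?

Bids ranked: 50,000 (G) > 48,000 (J) > 40,000 (I) > 23,000 (F) > 14,000 (H) > 3,000 (K)
G is highest; pays the second-highest bid, $48,000.

G pays $48,000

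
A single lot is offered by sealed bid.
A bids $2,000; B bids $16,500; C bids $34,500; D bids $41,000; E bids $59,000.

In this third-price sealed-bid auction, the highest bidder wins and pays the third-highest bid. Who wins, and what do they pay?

Bids ranked: 59,000 (E) > 41,000 (D) > 34,500 (C) > 16,500 (B) > 2,000 (A)
E is highest; pays the third-highest bid, $34,500.

E pays $34,500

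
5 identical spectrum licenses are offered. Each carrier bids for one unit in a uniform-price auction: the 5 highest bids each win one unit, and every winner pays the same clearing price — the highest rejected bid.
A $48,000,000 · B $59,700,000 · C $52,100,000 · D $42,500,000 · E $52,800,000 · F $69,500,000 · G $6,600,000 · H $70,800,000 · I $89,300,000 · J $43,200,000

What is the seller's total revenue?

Ordering the bids: 89,300,000 (I), 70,800,000 (H), 69,500,000 (F), 59,700,000 (B), 52,800,000 (E), 52,100,000 (C), 48,000,000 (A), …
Winners (5 units): I, H, F, B, E.
First losing bid is C's $52,100,000, which sets the uniform price.
Total revenue = 5 × $52,100,000 = $260,500,000.

Total revenue: $260,500,000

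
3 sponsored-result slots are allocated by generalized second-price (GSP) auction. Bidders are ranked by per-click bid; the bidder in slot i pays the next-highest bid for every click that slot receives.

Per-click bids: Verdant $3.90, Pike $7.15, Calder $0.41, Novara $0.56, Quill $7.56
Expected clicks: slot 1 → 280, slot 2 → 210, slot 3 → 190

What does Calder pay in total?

Per-click bids in order: $7.56 (Quill) > $7.15 (Pike) > $3.90 (Verdant) > $0.56 (Novara) > …
Calder ranks below slot 3 → no slot, pays nothing.

Calder pays $0.00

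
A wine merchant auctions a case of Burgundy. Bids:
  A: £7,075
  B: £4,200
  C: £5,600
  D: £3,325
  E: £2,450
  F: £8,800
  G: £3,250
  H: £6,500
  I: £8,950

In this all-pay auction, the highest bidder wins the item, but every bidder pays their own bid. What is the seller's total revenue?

Total revenue: £50,150

Rule: the highest bidder wins the item, but every bidder pays their own bid.
Bids ranked: 8,950 (I) > 8,800 (F) > 7,075 (A) > 6,500 (H) > 5,600 (C) > 4,200 (B) > …
I wins with the top bid; all bids are sunk regardless.
Every bidder forfeits their bid regardless of winning.
Revenue = 7,075 + 4,200 + 5,600 + 3,325 + 2,450 + 8,800 + 3,250 + 6,500 + 8,950 = £50,150.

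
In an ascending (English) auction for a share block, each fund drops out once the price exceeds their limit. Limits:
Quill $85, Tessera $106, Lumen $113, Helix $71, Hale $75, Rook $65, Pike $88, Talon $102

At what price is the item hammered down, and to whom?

Lumen wins at $106

Sorting limits: 113 (Lumen) > 106 (Tessera) > 102 (Talon) > 88 (Pike) > 85 (Quill) > 75 (Hale) > …
Tessera is the last rival to drop out, at $106; Lumen remains and wins at that price.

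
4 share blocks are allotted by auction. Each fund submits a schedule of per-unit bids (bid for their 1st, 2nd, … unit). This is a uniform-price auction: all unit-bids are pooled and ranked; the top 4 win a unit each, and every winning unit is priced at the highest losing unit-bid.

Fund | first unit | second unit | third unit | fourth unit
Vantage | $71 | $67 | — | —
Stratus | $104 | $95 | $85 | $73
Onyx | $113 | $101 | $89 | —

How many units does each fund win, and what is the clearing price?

Merging the schedules and taking the best 4: 113 (Onyx-1), 104 (Stratus-1), 101 (Onyx-2), 95 (Stratus-2)
Highest rejected unit-bid = $89.
Allocation: Onyx 2, Stratus 2.

Onyx 2, Stratus 2; clearing price $89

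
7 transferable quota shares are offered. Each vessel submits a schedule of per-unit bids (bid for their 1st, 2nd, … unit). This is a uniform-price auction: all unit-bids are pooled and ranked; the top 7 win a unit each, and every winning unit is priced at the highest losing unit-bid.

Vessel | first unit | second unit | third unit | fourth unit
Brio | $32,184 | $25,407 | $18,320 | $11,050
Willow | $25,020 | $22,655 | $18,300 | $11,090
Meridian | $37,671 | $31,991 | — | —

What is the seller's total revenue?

Total revenue: $128,100

Pooled unit-bids ranked (top 7): 37,671 (Meridian-1), 32,184 (Brio-1), 31,991 (Meridian-2), 25,407 (Brio-2), 25,020 (Willow-1), 22,655 (Willow-2), 18,320 (Brio-3)
First bid not allocated: $18,300.
Allocation: Brio 3, Meridian 2, Willow 2. Every unit priced at $18,300.
Revenue = 7 × 18,300 = $128,100.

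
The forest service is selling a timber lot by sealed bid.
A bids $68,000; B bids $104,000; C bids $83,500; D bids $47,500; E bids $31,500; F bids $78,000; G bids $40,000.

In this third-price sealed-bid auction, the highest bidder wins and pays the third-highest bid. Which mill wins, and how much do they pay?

Bids in order: 104,000 (B) > 83,500 (C) > 78,000 (F) > 68,000 (A) > 47,500 (D) > 40,000 (G) > …
B is highest; pays the third-highest bid, $78,000.

B pays $78,000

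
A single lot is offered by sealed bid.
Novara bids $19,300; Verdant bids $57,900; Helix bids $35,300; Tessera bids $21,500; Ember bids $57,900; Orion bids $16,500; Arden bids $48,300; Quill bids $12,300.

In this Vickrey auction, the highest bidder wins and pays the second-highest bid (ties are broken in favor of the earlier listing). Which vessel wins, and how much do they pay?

Bids in order: 57,900 (Verdant) > 57,900 (Ember) > 48,300 (Arden) > 35,300 (Helix) > 21,500 (Tessera) > 19,300 (Novara) > …
Verdant and Ember tie at $57,900; tie-break gives it to Verdant.
Verdant wins with the highest bid; price is set by the runner-up at $57,900.

Verdant pays $57,900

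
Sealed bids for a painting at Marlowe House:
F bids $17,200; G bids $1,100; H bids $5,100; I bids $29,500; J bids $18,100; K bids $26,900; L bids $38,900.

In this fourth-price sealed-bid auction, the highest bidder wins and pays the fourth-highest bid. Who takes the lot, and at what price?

L pays $18,100

Bids in order: 38,900 (L) > 29,500 (I) > 26,900 (K) > 18,100 (J) > 17,200 (F) > 5,100 (H) > …
L wins; payment is bid #4 in the ranking = $18,100.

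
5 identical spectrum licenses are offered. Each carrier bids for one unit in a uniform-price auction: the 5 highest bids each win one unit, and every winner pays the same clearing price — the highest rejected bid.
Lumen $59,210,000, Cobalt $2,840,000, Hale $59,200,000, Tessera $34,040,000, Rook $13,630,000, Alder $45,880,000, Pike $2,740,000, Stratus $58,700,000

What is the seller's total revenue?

Sorting: 59,210,000 (Lumen), 59,200,000 (Hale), 58,700,000 (Stratus), 45,880,000 (Alder), 34,040,000 (Tessera), 13,630,000 (Rook), 2,840,000 (Cobalt), …
The 5 highest are Lumen, Hale, Stratus, Alder, Tessera.
Clearing price = highest rejected bid = $13,630,000.
Total revenue = 5 × $13,630,000 = $68,150,000.

Total revenue: $68,150,000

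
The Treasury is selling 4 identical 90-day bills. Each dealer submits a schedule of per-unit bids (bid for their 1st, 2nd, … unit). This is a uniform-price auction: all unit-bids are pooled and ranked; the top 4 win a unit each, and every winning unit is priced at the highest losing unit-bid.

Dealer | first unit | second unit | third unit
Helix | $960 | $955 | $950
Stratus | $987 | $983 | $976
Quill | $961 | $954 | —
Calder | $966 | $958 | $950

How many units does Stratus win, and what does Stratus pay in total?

All unit-bids, highest first — top 4: 987 (Stratus-1), 983 (Stratus-2), 976 (Stratus-3), 966 (Calder-1)
The (k+1)-th unit-bid is $961.
Stratus wins 3 unit(s) at $961 each.

Stratus: 3 units, pays $2,883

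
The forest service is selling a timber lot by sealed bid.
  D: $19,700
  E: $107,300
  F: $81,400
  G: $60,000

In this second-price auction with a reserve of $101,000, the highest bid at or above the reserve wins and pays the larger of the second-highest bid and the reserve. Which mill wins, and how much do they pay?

Bids in order: 107,300 (E) > 81,400 (F) > 60,000 (G) > 19,700 (D)
E has the top bid at or above the reserve ($107,300).
max(second-highest $81,400, reserve $101,000) = $101,000.

E pays $101,000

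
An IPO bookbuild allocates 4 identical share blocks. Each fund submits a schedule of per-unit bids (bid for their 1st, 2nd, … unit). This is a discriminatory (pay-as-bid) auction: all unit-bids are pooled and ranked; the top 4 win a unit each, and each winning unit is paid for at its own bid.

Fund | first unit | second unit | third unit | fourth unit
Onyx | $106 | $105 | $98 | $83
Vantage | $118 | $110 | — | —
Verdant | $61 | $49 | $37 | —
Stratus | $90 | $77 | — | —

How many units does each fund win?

Pooled unit-bids ranked (top 4): 118 (Vantage-1), 110 (Vantage-2), 106 (Onyx-1), 105 (Onyx-2)
Next rejected bid: $98 (not a price — pay-as-bid).
Allocation: Onyx 2, Vantage 2.

Onyx 2, Vantage 2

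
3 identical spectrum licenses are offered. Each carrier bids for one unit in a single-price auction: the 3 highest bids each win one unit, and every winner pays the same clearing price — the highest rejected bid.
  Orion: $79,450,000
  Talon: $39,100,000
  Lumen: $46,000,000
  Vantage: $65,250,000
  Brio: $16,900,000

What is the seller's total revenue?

Bids ranked high→low: 79,450,000 (Orion), 65,250,000 (Vantage), 46,000,000 (Lumen), 39,100,000 (Talon), 16,900,000 (Brio)
The 3 highest are Orion, Vantage, Lumen.
First losing bid is Talon's $39,100,000, which sets the uniform price.
Total revenue = 3 × $39,100,000 = $117,300,000.

Total revenue: $117,300,000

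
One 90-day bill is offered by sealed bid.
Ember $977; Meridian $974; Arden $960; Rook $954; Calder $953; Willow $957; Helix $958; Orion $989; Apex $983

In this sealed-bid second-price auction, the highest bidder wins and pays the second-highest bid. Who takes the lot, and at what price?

Sorting bids: 989 (Orion) > 983 (Apex) > 977 (Ember) > 974 (Meridian) > 960 (Arden) > 958 (Helix) > …
Orion wins with the highest bid; price is set by the runner-up at $983.

Orion pays $983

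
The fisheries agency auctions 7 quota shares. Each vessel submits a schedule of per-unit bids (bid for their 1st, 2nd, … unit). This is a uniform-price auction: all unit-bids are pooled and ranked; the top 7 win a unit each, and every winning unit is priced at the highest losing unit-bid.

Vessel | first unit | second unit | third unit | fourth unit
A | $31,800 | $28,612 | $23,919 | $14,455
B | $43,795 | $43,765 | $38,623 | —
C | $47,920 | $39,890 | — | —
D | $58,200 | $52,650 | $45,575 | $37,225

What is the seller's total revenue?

Total revenue: $270,361

Pooled unit-bids ranked (top 7): 58,200 (D-1), 52,650 (D-2), 47,920 (C-1), 45,575 (D-3), 43,795 (B-1), 43,765 (B-2), 39,890 (C-2)
Highest rejected unit-bid = $38,623.
Allocation: B 2, C 2, D 3. Every unit priced at $38,623.
Revenue = 7 × 38,623 = $270,361.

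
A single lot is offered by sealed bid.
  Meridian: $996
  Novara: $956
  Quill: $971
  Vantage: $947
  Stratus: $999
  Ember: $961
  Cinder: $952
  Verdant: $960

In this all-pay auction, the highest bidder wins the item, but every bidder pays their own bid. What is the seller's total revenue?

Total revenue: $7,742

Bids in order: 999 (Stratus) > 996 (Meridian) > 971 (Quill) > 961 (Ember) > 960 (Verdant) > 956 (Novara) > …
Every bidder forfeits their bid regardless of winning.
Revenue = 996 + 956 + 971 + 947 + 999 + 961 + 952 + 960 = $7,742.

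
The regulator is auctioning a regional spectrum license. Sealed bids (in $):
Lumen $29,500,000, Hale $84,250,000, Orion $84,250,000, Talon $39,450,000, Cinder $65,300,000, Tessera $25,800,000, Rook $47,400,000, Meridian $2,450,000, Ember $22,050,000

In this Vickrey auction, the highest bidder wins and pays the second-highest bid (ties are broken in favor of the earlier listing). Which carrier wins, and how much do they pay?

Bids ranked: 84,250,000 (Hale) > 84,250,000 (Orion) > 65,300,000 (Cinder) > 47,400,000 (Rook) > 39,450,000 (Talon) > 29,500,000 (Lumen) > …
Hale and Orion tie at $84,250,000; tie-break gives it to Hale.
Second-price: Hale pays Orion's bid of $84,250,000.

Hale pays $84,250,000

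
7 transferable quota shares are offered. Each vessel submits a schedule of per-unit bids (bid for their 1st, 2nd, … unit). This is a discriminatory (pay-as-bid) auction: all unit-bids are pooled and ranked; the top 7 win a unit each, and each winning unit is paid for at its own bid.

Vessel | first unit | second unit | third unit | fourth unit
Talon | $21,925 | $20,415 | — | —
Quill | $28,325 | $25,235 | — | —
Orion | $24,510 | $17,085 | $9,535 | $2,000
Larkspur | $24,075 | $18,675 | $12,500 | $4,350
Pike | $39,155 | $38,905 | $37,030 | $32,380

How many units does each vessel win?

All unit-bids, highest first — top 7: 39,155 (Pike-1), 38,905 (Pike-2), 37,030 (Pike-3), 32,380 (Pike-4), 28,325 (Quill-1), 25,235 (Quill-2), 24,510 (Orion-1)
Next rejected bid: $24,075 (not a price — pay-as-bid).
Allocation: Orion 1, Pike 4, Quill 2.

Orion 1, Pike 4, Quill 2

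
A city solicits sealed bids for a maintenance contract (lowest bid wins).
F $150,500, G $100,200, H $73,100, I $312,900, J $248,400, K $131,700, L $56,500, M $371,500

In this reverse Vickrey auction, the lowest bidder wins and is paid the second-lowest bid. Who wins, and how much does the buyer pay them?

Bids in order: 56,500 (L) < 73,100 (H) < 100,200 (G) < 131,700 (K) < 150,500 (F) < 248,400 (J) < …
Second-price: L is paid H's bid of $73,100.

L is paid $73,100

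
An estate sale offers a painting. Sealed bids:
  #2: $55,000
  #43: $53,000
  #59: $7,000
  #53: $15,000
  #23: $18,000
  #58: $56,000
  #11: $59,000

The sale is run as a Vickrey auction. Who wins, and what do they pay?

#11 pays $56,000

Rule: the highest bidder wins and pays the second-highest bid.
Bids in order: 59,000 (#11) > 56,000 (#58) > 55,000 (#2) > 53,000 (#43) > 18,000 (#23) > 15,000 (#53) > …
#11 wins with the highest bid; price is set by the runner-up at $56,000.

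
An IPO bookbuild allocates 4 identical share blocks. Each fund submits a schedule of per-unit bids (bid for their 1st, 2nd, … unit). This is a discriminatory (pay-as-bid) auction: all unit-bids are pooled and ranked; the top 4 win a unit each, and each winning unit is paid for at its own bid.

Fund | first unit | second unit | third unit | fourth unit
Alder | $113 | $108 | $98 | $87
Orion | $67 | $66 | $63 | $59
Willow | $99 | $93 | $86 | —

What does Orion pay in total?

Orion pays $0

Pooled unit-bids ranked (top 4): 113 (Alder-1), 108 (Alder-2), 99 (Willow-1), 98 (Alder-3)
Next rejected bid: $93 (not a price — pay-as-bid).
Orion wins no units.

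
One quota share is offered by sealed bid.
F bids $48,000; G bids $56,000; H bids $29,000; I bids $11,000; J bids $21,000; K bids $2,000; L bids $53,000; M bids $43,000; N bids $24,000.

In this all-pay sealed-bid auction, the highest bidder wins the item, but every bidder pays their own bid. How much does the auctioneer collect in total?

All-pay sealed-bid auction: the highest bidder wins the item, but every bidder pays their own bid.
Bids in order: 56,000 (G) > 53,000 (L) > 48,000 (F) > 43,000 (M) > 29,000 (H) > 24,000 (N) > …
G wins with the top bid; all bids are sunk regardless.
Every bidder forfeits their bid regardless of winning.
Revenue = 48,000 + 56,000 + 29,000 + 11,000 + 21,000 + 2,000 + 53,000 + 43,000 + 24,000 = $287,000.

Total revenue: $287,000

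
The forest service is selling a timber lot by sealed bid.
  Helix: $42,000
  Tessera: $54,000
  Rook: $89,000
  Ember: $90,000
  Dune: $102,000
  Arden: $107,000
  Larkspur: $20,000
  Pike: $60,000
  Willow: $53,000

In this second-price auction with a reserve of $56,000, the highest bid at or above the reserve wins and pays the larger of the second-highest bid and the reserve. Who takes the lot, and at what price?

Arden pays $102,000

Bids in order: 107,000 (Arden) > 102,000 (Dune) > 90,000 (Ember) > 89,000 (Rook) > 60,000 (Pike) > 54,000 (Tessera) > …
Arden has the top bid at or above the reserve ($107,000).
max(second-highest $102,000, reserve $56,000) = $102,000; the reserve does not bind.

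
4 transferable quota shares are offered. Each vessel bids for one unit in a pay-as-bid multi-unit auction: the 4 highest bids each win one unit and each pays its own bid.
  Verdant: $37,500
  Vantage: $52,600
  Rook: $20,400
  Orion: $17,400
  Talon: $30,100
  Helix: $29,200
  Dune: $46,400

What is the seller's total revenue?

Sorting: 52,600 (Vantage), 46,400 (Dune), 37,500 (Verdant), 30,100 (Talon), 29,200 (Helix), 20,400 (Rook), …
Winners (4 units): Vantage, Dune, Verdant, Talon.
Total revenue = 52,600 + 46,400 + 37,500 + 30,100 = $166,600.

Total revenue: $166,600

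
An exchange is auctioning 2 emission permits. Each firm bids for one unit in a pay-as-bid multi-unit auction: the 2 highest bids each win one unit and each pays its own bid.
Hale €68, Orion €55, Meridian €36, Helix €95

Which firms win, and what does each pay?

Helix €95, Hale €68

Bids ranked high→low: 95 (Helix), 68 (Hale), 55 (Orion), 36 (Meridian)
Top 2: Helix, Hale.
Each winner pays its own bid: Helix €95, Hale €68.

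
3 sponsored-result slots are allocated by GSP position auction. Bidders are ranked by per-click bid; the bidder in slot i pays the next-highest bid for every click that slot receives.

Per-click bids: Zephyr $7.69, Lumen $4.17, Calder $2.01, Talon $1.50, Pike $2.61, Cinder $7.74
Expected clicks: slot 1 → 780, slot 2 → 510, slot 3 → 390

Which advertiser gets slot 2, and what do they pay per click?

Zephyr; $4.17 per click

Sorting advertisers: $7.74 (Cinder) > $7.69 (Zephyr) > $4.17 (Lumen) > $2.61 (Pike) > …
Slot 2 goes to the second-ranked bidder, Zephyr, who pays the next bid down: $4.17/click.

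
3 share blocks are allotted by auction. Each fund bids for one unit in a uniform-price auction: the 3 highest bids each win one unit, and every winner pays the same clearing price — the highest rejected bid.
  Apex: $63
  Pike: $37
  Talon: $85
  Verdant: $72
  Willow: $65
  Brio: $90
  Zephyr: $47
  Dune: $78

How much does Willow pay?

Willow pays $0

Bids ranked high→low: 90 (Brio), 85 (Talon), 78 (Dune), 72 (Verdant), 65 (Willow), …
Top 3: Brio, Talon, Dune.
Highest unsuccessful bid: $72 → clearing price.
Willow does not win → pays $0.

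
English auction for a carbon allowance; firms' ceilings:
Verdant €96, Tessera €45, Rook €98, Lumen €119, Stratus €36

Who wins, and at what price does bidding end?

Limits in order: 119 (Lumen) > 98 (Rook) > 96 (Verdant) > 45 (Tessera) > 36 (Stratus)
Bidding ends when Rook exits at €98; Lumen takes it.

Lumen wins at €98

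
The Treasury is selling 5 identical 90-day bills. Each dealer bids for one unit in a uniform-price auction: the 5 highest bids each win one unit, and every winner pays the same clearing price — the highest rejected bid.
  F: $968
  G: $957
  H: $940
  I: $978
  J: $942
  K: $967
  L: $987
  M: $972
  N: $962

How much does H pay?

Ordering the bids: 987 (L), 978 (I), 972 (M), 968 (F), 967 (K), 962 (N), 957 (G), …
The 5 highest are L, I, M, F, K.
First losing bid is N's $962, which sets the uniform price.
H does not win → pays $0.

H pays $0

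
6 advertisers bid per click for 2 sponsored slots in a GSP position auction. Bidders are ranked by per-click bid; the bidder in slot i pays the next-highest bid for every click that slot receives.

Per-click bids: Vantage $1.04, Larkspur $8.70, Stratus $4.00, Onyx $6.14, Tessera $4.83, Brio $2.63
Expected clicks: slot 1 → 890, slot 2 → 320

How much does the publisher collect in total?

Total revenue: $7010.20

Sorting advertisers: $8.70 (Larkspur) > $6.14 (Onyx) > $4.83 (Tessera) > …
Slot 1: Larkspur pays $6.14 × 890 = $5464.60
Slot 2: Onyx pays $4.83 × 320 = $1545.60
Total = $7010.20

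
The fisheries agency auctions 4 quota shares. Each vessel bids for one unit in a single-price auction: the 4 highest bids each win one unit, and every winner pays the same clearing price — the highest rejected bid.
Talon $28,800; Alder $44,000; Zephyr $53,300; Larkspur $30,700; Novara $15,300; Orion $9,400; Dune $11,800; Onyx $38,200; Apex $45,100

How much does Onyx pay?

Onyx pays $30,700

Ordering the bids: 53,300 (Zephyr), 45,100 (Apex), 44,000 (Alder), 38,200 (Onyx), 30,700 (Larkspur), 28,800 (Talon), …
Winners (4 units): Zephyr, Apex, Alder, Onyx.
Clearing price = highest rejected bid = $30,700.
Onyx wins → pays $30,700.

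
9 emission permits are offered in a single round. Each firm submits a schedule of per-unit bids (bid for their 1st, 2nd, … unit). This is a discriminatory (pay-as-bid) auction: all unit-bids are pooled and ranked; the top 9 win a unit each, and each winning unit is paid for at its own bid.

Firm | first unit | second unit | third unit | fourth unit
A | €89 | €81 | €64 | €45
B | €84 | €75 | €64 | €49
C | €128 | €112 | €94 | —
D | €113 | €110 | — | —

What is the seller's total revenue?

Merging the schedules and taking the best 9: 128 (C-1), 113 (D-1), 112 (C-2), 110 (D-2), 94 (C-3), 89 (A-1), 84 (B-1), 81 (A-2), 75 (B-2)
Next rejected bid: €64 (not a price — pay-as-bid).
Each winning unit pays its own bid.
Revenue = 128 + 113 + 112 + 110 + 94 + 89 + 84 + 81 + 75 = €886.

Total revenue: €886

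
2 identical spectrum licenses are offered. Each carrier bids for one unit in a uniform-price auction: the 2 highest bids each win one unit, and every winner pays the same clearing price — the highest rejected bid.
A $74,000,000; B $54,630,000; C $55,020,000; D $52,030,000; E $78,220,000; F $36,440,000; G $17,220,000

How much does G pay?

G pays $0

Sorting: 78,220,000 (E), 74,000,000 (A), 55,020,000 (C), 54,630,000 (B), …
Winners (2 units): E, A.
Highest unsuccessful bid: $55,020,000 → clearing price.
G does not win → pays $0.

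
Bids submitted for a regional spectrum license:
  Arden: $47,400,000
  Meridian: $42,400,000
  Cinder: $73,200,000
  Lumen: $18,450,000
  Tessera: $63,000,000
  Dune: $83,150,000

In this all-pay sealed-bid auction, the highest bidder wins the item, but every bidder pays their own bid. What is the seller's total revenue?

Bids in order: 83,150,000 (Dune) > 73,200,000 (Cinder) > 63,000,000 (Tessera) > 47,400,000 (Arden) > 42,400,000 (Meridian) > 18,450,000 (Lumen)
Every bidder forfeits their bid regardless of winning.
Revenue = 47,400,000 + 42,400,000 + 73,200,000 + 18,450,000 + 63,000,000 + 83,150,000 = $327,600,000.

Total revenue: $327,600,000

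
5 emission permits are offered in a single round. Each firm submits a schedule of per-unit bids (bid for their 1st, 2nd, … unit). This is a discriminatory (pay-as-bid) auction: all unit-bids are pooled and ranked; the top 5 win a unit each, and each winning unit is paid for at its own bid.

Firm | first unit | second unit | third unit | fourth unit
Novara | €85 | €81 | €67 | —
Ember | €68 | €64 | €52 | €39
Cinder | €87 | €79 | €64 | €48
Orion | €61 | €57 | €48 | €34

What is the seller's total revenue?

Total revenue: €400

Merging the schedules and taking the best 5: 87 (Cinder-1), 85 (Novara-1), 81 (Novara-2), 79 (Cinder-2), 68 (Ember-1)
Next rejected bid: €67 (not a price — pay-as-bid).
Each winning unit pays its own bid.
Revenue = 87 + 85 + 81 + 79 + 68 = €400.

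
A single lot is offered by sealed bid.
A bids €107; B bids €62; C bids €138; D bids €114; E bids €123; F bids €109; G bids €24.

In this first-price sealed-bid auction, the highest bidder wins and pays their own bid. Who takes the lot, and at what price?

C pays €138

First-price sealed-bid auction: the highest bidder wins and pays their own bid.
Bids ranked: 138 (C) > 123 (E) > 114 (D) > 109 (F) > 107 (A) > 62 (B) > …
C has the highest bid and pays exactly that: €138.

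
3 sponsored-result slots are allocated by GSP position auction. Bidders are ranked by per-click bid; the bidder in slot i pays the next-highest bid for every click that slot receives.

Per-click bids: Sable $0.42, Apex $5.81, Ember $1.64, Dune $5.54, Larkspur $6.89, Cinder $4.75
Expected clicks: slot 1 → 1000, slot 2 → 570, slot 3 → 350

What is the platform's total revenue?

Total revenue: $10630.30

Ranked by bid: $6.89 (Larkspur) > $5.81 (Apex) > $5.54 (Dune) > $4.75 (Cinder) > …
Slot 1: Larkspur pays $5.81 × 1000 = $5810.00
Slot 2: Apex pays $5.54 × 570 = $3157.80
Slot 3: Dune pays $4.75 × 350 = $1662.50
Total = $10630.30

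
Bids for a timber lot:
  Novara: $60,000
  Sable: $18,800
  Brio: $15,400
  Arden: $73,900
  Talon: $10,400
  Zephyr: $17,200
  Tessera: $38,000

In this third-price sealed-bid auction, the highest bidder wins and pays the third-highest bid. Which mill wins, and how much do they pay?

Arden pays $38,000

Sorting bids: 73,900 (Arden) > 60,000 (Novara) > 38,000 (Tessera) > 18,800 (Sable) > 17,200 (Zephyr) > 15,400 (Brio) > …
Arden wins; payment is bid #3 in the ranking = $38,000.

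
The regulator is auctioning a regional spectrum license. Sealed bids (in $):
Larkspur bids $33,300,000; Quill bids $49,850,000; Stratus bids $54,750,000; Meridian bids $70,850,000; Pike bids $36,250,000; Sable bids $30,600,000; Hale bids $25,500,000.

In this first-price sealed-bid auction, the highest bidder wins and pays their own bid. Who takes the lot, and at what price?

Bids in order: 70,850,000 (Meridian) > 54,750,000 (Stratus) > 49,850,000 (Quill) > 36,250,000 (Pike) > 33,300,000 (Larkspur) > 30,600,000 (Sable) > …
Meridian has the highest bid and pays exactly that: $70,850,000.

Meridian pays $70,850,000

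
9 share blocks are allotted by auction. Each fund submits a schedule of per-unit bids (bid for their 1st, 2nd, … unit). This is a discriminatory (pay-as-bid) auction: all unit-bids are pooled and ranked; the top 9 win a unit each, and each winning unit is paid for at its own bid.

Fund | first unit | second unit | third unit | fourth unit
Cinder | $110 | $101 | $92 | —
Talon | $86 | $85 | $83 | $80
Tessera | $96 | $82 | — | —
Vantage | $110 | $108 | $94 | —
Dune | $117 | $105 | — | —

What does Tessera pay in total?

Pooled unit-bids ranked (top 9): 117 (Dune-1), 110 (Cinder-1), 110 (Vantage-1), 108 (Vantage-2), 105 (Dune-2), 101 (Cinder-2), 96 (Tessera-1), 94 (Vantage-3), 92 (Cinder-3)
Next rejected bid: $86 (not a price — pay-as-bid).
Tessera's winning unit-bids: 96 = $96.

Tessera pays $96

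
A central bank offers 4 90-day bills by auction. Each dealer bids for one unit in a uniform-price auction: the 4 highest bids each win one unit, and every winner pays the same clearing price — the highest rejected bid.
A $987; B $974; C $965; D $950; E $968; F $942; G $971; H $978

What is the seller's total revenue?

Ordering the bids: 987 (A), 978 (H), 974 (B), 971 (G), 968 (E), 965 (C), …
The 4 highest are A, H, B, G.
Clearing price = highest rejected bid = $968.
Total revenue = 4 × $968 = $3,872.

Total revenue: $3,872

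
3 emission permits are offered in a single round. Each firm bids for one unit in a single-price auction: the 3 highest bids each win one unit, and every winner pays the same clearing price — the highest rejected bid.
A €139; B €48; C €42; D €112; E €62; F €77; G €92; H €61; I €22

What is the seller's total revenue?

Ordering the bids: 139 (A), 112 (D), 92 (G), 77 (F), 62 (E), …
Top 3: A, D, G.
Clearing price = highest rejected bid = €77.
Total revenue = 3 × €77 = €231.

Total revenue: €231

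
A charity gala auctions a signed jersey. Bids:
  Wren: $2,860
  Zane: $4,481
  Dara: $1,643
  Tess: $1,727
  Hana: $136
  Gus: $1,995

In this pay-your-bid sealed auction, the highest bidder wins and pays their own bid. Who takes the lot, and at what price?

Zane pays $4,481

Bids in order: 4,481 (Zane) > 2,860 (Wren) > 1,995 (Gus) > 1,727 (Tess) > 1,643 (Dara) > 136 (Hana)
First-price: Zane pays what they bid, $4,481.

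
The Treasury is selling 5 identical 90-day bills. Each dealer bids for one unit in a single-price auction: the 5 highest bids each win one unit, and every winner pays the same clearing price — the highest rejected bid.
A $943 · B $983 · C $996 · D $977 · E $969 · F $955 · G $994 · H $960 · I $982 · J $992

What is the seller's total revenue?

Ordering the bids: 996 (C), 994 (G), 992 (J), 983 (B), 982 (I), 977 (D), 969 (E), …
Winners (5 units): C, G, J, B, I.
Highest unsuccessful bid: $977 → clearing price.
Total revenue = 5 × $977 = $4,885.

Total revenue: $4,885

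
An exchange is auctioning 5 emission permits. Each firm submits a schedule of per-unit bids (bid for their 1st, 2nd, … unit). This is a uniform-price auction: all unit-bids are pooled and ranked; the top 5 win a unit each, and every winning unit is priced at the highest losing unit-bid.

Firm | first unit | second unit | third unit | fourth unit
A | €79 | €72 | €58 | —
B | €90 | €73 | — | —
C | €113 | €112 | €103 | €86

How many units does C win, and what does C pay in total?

All unit-bids, highest first — top 5: 113 (C-1), 112 (C-2), 103 (C-3), 90 (B-1), 86 (C-4)
The (k+1)-th unit-bid is €79.
C wins 4 unit(s) at €79 each.

C: 4 units, pays €316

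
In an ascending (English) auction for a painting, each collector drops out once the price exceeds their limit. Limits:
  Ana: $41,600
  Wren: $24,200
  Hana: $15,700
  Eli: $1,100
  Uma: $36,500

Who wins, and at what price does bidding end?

Ana wins at $36,500

Sorting limits: 41,600 (Ana) > 36,500 (Uma) > 24,200 (Wren) > 15,700 (Hana) > 1,100 (Eli)
Once the price passes $36,500, only Ana is left; the hammer falls at Uma's limit of $36,500.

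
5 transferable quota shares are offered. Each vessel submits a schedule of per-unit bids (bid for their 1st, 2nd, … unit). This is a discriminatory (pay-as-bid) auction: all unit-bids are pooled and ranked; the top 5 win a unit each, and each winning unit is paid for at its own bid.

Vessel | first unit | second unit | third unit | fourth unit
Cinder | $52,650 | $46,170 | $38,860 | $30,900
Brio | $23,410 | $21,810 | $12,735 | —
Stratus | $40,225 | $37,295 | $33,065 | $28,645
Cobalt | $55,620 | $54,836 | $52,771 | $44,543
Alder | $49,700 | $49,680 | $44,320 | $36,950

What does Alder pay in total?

Alder pays $49,700

Pooled unit-bids ranked (top 5): 55,620 (Cobalt-1), 54,836 (Cobalt-2), 52,771 (Cobalt-3), 52,650 (Cinder-1), 49,700 (Alder-1)
Next rejected bid: $49,680 (not a price — pay-as-bid).
Alder's winning unit-bids: 49,700 = $49,700.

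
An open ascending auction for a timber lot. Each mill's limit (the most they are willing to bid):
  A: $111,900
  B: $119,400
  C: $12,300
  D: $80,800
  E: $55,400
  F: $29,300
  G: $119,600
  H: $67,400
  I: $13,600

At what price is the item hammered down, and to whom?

Limits in order: 119,600 (G) > 119,400 (B) > 111,900 (A) > 80,800 (D) > 67,400 (H) > 55,400 (E) > …
B is the last rival to drop out, at $119,400; G remains and wins at that price.

G wins at $119,400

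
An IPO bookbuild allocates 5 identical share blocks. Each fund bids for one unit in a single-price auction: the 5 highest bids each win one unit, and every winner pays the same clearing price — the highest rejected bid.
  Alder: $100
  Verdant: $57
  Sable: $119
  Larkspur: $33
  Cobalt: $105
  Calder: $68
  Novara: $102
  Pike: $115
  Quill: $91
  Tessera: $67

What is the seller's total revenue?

Ordering the bids: 119 (Sable), 115 (Pike), 105 (Cobalt), 102 (Novara), 100 (Alder), 91 (Quill), 68 (Calder), …
Winners (5 units): Sable, Pike, Cobalt, Novara, Alder.
First losing bid is Quill's $91, which sets the uniform price.
Total revenue = 5 × $91 = $455.

Total revenue: $455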